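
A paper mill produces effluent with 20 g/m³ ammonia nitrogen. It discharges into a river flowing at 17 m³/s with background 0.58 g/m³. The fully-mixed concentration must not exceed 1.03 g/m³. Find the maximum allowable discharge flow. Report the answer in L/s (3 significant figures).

403 L/s

Mass balance at complete mixing: C_std·(Q_w + Q_r) = Q_w·C_e + Q_r·C_b.
Rearranging, Q_w = Q_r·(C_std − C_b)/(C_e − C_std) = 17·(1.03 − 0.58) / (20 − 1.03) = 0.4033 m³/s.
= 403.3 L/s.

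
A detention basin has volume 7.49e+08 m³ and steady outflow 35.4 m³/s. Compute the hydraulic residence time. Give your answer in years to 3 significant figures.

Q = 35.4 m³/s × 3.156e+07 s/yr = 1.117e+09 m³/yr.
Hydraulic residence time τ = V/Q = 7.49e+08/1.117e+09 = 0.6705 yr.

0.670 yr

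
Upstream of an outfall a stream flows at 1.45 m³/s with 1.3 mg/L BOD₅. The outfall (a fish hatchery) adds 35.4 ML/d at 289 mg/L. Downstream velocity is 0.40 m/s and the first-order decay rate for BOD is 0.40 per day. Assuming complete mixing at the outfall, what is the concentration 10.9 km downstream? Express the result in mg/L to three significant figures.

35.4 ML/d = 0.4097 m³/s.
After complete mixing, C₀ = (0.4097·289 + 1.45·1.3) / 1.86 = 64.68 mg/L.
Travel time t = 1.09e+04 m / 0.40 m/s = 2.725e+04 s = 0.3154 d.
C = 64.68·exp(−0.40·0.3154) = 64.68·0.8815 = 57.02 mg/L.

57.0 mg/L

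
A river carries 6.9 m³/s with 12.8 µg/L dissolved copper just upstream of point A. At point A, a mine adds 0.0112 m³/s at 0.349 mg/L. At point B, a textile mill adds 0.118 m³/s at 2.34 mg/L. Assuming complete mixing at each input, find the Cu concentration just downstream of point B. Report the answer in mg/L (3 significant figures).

0.0524 mg/L

12.8 µg/L = 0.0128 mg/L.
After input A: C = (6.9·0.0128 + 0.0112·0.349) / 6.911 = 0.01334 mg/L.
After input B: C = (6.911·0.01334 + 0.118·2.34) / 7.029 = 0.0524 mg/L.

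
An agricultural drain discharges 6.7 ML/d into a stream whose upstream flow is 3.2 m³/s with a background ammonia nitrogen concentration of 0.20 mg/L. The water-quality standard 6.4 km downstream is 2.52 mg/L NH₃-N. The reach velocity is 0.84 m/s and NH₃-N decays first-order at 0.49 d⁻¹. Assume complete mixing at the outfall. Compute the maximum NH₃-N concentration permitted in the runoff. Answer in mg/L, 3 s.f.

6.7 ML/d = 0.07755 m³/s.
Travel time to the compliance point: t = 6400/0.84 = 7619 s = 0.08818 d; decay factor exp(−0.49·0.08818) = 0.9577.
So the concentration just after mixing may be at most 2.52/0.9577 = 2.631 mg/L.
Mass balance: 2.631·3.278 = 0.07755·Cₑ + 3.2·0.2.
Cₑ = (8.624 − 0.64) / 0.07755 = 103 mg/L.

103 mg/L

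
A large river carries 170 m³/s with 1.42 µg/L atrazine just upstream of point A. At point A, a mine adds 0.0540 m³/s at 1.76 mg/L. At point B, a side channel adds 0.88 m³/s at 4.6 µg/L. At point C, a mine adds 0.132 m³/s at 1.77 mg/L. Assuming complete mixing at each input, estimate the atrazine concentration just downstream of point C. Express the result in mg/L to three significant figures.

0.00336 mg/L

1.42 µg/L = 0.00142 mg/L.
After input A: C = (170·0.00142 + 0.054·1.76) / 170.1 = 0.001978 mg/L.
4.6 µg/L = 0.0046 mg/L.
After input B: C = (170.1·0.001978 + 0.88·0.0046) / 170.9 = 0.001992 mg/L.
After input C: C = (170.9·0.001992 + 0.132·1.77) / 171.1 = 0.003356 mg/L.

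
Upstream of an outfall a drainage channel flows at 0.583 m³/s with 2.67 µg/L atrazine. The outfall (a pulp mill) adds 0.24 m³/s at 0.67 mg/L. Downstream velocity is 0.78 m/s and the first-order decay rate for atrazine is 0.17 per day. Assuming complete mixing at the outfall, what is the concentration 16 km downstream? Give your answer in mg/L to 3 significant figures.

2.67 µg/L = 0.00267 mg/L.
After complete mixing, C₀ = (0.24·0.67 + 0.583·0.00267) / 0.823 = 0.1973 mg/L.
Travel time t = 1.6e+04 m / 0.78 m/s = 2.051e+04 s = 0.2374 d.
C = 0.1973·exp(−0.17·0.2374) = 0.1973·0.9604 = 0.1895 mg/L.

0.189 mg/L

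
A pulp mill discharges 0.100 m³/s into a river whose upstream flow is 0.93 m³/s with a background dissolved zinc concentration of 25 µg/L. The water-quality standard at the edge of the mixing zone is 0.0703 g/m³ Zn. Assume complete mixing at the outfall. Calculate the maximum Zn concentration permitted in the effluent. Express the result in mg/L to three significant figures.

25 µg/L = 0.025 mg/L.
Mass balance: 0.0703·1.03 = 0.1·Cₑ + 0.93·0.025.
Cₑ = (0.07241 − 0.02325) / 0.1 = 0.4916 mg/L.

0.492 mg/L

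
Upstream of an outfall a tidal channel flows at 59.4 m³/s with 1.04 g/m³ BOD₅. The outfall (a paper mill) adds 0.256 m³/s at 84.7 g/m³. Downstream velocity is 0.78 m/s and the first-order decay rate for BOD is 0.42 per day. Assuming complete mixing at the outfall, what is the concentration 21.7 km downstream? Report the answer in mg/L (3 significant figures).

After complete mixing, C₀ = (0.256·84.7 + 59.4·1.04) / 59.66 = 1.399 mg/L.
Travel time t = 2.17e+04 m / 0.78 m/s = 2.782e+04 s = 0.322 d.
C = 1.399·exp(−0.42·0.322) = 1.399·0.8735 = 1.222 mg/L.

1.22 mg/L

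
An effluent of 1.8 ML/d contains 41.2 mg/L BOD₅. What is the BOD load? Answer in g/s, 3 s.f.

1.8 ML/d = 0.02083 m³/s.
Mass flux = Q·C = 0.02083 m³/s × 41.2 g/m³ = 0.8583 g/s.

0.858 g/s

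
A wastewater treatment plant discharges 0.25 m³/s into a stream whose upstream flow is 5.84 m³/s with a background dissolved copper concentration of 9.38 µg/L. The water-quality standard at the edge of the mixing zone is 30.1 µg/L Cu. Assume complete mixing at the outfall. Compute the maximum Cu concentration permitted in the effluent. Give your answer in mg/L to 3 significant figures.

9.38 µg/L = 0.00938 mg/L.
30.1 µg/L = 0.0301 mg/L.
Mass balance: 0.0301·6.09 = 0.25·Cₑ + 5.84·0.00938.
Cₑ = (0.1833 − 0.05478) / 0.25 = 0.5141 mg/L.

0.514 mg/L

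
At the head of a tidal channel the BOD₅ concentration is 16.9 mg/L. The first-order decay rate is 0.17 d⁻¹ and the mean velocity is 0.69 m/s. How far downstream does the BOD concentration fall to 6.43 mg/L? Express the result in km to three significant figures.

339 km

From C = C₀·e^(−kt), t = ln(C₀/C)/k = ln(16.9/6.43)/0.17 = 0.9663/0.17 = 5.684 d.
Distance = v·t = 0.69 m/s × 4.911e+05 s = 3.389e+05 m = 338.9 km.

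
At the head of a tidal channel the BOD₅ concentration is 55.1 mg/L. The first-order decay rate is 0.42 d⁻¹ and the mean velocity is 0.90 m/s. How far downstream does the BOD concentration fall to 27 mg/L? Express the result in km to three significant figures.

From C = C₀·e^(−kt), t = ln(C₀/C)/k = ln(55.1/27)/0.42 = 0.7133/0.42 = 1.698 d.
Distance = v·t = 0.90 m/s × 1.467e+05 s = 1.321e+05 m = 132.1 km.

132 km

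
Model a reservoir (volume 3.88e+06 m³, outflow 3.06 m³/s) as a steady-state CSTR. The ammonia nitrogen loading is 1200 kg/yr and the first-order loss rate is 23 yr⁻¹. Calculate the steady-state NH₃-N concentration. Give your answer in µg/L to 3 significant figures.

Outflow Q = 3.06 m³/s × 3.156e+07 s/yr = 9.657e+07 m³/yr.
Steady-state CSTR mass balance: W = Q·C + k·V·C, so C = W/(Q + kV).
Q + kV = 9.657e+07 + 23·3.88e+06 = 1.858e+08 m³/yr.
C = 1200/1.858e+08 = 6.458e-06 kg/m³ = 0.006458 mg/L = 6.458 µg/L.

6.46 µg/L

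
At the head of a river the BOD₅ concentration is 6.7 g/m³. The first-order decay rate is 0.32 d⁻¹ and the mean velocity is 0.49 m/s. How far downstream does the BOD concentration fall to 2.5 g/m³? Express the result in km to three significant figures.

From C = C₀·e^(−kt), t = ln(C₀/C)/k = ln(6.7/2.5)/0.32 = 0.9858/0.32 = 3.081 d.
Distance = v·t = 0.49 m/s × 2.662e+05 s = 1.304e+05 m = 130.4 km.

130 km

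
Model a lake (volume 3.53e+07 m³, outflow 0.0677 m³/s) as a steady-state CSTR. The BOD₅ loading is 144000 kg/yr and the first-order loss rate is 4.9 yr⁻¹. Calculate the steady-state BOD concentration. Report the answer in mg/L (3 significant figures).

Outflow Q = 0.0677 m³/s × 3.156e+07 s/yr = 2.136e+06 m³/yr.
Steady-state CSTR mass balance: W = Q·C + k·V·C, so C = W/(Q + kV).
Q + kV = 2.136e+06 + 4.9·3.53e+07 = 1.751e+08 m³/yr.
C = 144000/1.751e+08 = 0.0008224 kg/m³ = 0.8224 mg/L.

0.822 mg/L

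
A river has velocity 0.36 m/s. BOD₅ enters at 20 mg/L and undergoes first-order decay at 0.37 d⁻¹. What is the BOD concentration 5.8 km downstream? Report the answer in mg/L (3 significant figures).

Travel time t = 5.8 km / 0.36 m/s = 5800/0.36 = 1.611e+04 s = 0.1865 d.
First-order decay: C = 20·exp(−0.37·0.1865) = 20·0.9333 = 18.67 mg/L.

18.7 mg/L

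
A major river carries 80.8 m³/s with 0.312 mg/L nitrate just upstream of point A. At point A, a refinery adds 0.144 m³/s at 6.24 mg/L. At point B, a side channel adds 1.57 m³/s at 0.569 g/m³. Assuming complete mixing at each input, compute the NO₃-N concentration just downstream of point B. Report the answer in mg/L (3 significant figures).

0.327 mg/L

After input A: C = (80.8·0.312 + 0.144·6.24) / 80.94 = 0.3225 mg/L.
After input B: C = (80.94·0.3225 + 1.57·0.569) / 82.51 = 0.3272 mg/L.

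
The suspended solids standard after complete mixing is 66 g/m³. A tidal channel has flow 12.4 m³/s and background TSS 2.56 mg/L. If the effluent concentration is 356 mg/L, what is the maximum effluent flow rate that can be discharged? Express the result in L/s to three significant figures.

Mass balance at complete mixing: C_std·(Q_w + Q_r) = Q_w·C_e + Q_r·C_b.
Rearranging, Q_w = Q_r·(C_std − C_b)/(C_e − C_std) = 12.4·(66 − 2.56) / (356 − 66) = 2.713 m³/s.
= 2713 L/s.

2710 L/s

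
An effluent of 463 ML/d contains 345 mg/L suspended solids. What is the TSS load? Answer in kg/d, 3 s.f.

463 ML/d = 5.359 m³/s.
Mass flux = Q·C = 5.359 m³/s × 345 g/m³ = 1849 g/s.
= 1849 g/s × 86.4 = 1.597e+05 kg/d.

160000 kg/d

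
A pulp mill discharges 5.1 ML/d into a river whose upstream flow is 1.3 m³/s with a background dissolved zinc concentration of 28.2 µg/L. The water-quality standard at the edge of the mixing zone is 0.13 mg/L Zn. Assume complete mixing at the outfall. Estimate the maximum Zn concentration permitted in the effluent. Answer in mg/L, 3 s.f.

5.1 ML/d = 0.05903 m³/s.
28.2 µg/L = 0.0282 mg/L.
Mass balance: 0.13·1.359 = 0.05903·Cₑ + 1.3·0.0282.
Cₑ = (0.1767 − 0.03666) / 0.05903 = 2.372 mg/L.

2.37 mg/L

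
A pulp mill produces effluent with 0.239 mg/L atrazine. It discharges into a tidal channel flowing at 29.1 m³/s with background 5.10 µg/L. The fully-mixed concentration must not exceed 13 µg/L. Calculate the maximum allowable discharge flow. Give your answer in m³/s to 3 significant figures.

1.02 m³/s

5.10 µg/L = 0.0051 mg/L.
13 µg/L = 0.013 mg/L.
Mass balance at complete mixing: C_std·(Q_w + Q_r) = Q_w·C_e + Q_r·C_b.
Rearranging, Q_w = Q_r·(C_std − C_b)/(C_e − C_std) = 29.1·(0.013 − 0.0051) / (0.239 − 0.013) = 1.017 m³/s.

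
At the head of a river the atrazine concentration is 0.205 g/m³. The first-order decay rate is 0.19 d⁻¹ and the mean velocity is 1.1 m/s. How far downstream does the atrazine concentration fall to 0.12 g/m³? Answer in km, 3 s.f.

From C = C₀·e^(−kt), t = ln(C₀/C)/k = ln(0.205/0.12)/0.19 = 0.5355/0.19 = 2.819 d.
Distance = v·t = 1.1 m/s × 2.435e+05 s = 2.679e+05 m = 267.9 km.

268 km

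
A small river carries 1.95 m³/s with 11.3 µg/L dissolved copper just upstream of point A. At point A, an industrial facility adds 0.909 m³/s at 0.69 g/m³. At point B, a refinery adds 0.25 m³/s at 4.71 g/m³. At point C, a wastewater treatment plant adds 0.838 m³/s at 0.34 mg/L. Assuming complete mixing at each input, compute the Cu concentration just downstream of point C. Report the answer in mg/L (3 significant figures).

11.3 µg/L = 0.0113 mg/L.
After input A: C = (1.95·0.0113 + 0.909·0.69) / 2.859 = 0.2271 mg/L.
After input B: C = (2.859·0.2271 + 0.25·4.71) / 3.109 = 0.5876 mg/L.
After input C: C = (3.109·0.5876 + 0.838·0.34) / 3.947 = 0.535 mg/L.

0.535 mg/L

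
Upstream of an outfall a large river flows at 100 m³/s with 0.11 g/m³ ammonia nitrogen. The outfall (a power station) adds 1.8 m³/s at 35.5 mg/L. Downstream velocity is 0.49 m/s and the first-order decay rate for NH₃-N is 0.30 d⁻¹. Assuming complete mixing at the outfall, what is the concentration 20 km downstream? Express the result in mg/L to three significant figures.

0.639 mg/L

After complete mixing, C₀ = (1.8·35.5 + 100·0.11) / 101.8 = 0.7358 mg/L.
Travel time t = 2e+04 m / 0.49 m/s = 4.082e+04 s = 0.4724 d.
C = 0.7358·exp(−0.30·0.4724) = 0.7358·0.8679 = 0.6385 mg/L.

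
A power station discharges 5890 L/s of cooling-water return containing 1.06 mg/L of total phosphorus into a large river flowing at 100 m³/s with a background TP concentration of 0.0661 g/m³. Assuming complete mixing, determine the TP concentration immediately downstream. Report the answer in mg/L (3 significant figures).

0.121 mg/L

5890 L/s = 5.89 m³/s.
Flow-weighted mixing gives C = (5.89·1.06 + 100·0.0661) / (5.89 + 100) = 12.85/105.9 = 0.1214 mg/L.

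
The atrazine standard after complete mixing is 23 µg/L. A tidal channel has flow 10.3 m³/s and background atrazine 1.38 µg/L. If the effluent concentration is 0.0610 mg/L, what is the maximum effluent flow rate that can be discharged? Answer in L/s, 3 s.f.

5860 L/s

1.38 µg/L = 0.00138 mg/L.
23 µg/L = 0.023 mg/L.
Mass balance at complete mixing: C_std·(Q_w + Q_r) = Q_w·C_e + Q_r·C_b.
Rearranging, Q_w = Q_r·(C_std − C_b)/(C_e − C_std) = 10.3·(0.023 − 0.00138) / (0.061 − 0.023) = 5.86 m³/s.
= 5860 L/s.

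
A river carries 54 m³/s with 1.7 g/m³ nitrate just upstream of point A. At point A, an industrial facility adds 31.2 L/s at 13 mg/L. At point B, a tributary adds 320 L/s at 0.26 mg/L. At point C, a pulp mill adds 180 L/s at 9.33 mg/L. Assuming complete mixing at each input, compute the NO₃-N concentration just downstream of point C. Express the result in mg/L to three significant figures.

1.72 mg/L

31.2 L/s = 0.0312 m³/s.
After input A: C = (54·1.7 + 0.0312·13) / 54.03 = 1.707 mg/L.
320 L/s = 0.32 m³/s.
After input B: C = (54.03·1.707 + 0.32·0.26) / 54.35 = 1.698 mg/L.
180 L/s = 0.18 m³/s.
After input C: C = (54.35·1.698 + 0.18·9.33) / 54.53 = 1.723 mg/L.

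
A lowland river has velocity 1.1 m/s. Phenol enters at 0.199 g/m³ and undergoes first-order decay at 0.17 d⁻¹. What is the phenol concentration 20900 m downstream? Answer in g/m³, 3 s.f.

Travel time t = 20900 m / 1.1 m/s = 2.09e+04/1.1 = 1.9e+04 s = 0.2199 d.
First-order decay: C = 0.199·exp(−0.17·0.2199) = 0.199·0.9633 = 0.1917 g/m³.

0.192 g/m³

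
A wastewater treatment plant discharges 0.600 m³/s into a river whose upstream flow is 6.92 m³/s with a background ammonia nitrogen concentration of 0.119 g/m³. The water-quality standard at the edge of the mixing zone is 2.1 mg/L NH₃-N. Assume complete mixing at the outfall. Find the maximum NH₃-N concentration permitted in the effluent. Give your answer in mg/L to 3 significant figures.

24.9 mg/L

Mass balance: 2.1·7.52 = 0.6·Cₑ + 6.92·0.119.
Cₑ = (15.79 − 0.8235) / 0.6 = 24.95 mg/L.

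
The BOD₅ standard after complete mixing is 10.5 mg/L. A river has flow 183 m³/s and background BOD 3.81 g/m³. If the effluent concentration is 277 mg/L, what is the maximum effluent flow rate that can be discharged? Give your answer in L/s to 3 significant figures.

Mass balance at complete mixing: C_std·(Q_w + Q_r) = Q_w·C_e + Q_r·C_b.
Rearranging, Q_w = Q_r·(C_std − C_b)/(C_e − C_std) = 183·(10.5 − 3.81) / (277 − 10.5) = 4.594 m³/s.
= 4594 L/s.

4590 L/s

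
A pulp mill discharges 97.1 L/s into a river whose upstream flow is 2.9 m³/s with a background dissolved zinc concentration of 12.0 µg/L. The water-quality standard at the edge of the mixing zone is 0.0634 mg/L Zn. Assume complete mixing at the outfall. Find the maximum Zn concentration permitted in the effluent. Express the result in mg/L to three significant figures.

97.1 L/s = 0.0971 m³/s.
12.0 µg/L = 0.012 mg/L.
Mass balance: 0.0634·2.997 = 0.0971·Cₑ + 2.9·0.012.
Cₑ = (0.19 − 0.0348) / 0.0971 = 1.599 mg/L.

1.60 mg/L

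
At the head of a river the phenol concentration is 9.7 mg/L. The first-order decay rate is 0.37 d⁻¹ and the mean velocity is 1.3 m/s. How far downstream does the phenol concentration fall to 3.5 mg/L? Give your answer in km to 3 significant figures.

From C = C₀·e^(−kt), t = ln(C₀/C)/k = ln(9.7/3.5)/0.37 = 1.019/0.37 = 2.755 d.
Distance = v·t = 1.3 m/s × 2.38e+05 s = 3.094e+05 m = 309.4 km.

309 km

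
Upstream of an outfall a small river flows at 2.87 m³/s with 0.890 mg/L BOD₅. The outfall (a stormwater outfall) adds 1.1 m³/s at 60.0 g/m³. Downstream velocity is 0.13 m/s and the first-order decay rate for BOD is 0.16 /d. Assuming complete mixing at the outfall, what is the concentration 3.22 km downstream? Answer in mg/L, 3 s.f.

After complete mixing, C₀ = (1.1·60 + 2.87·0.89) / 3.97 = 17.27 mg/L.
Travel time t = 3220 m / 0.13 m/s = 2.477e+04 s = 0.2867 d.
C = 17.27·exp(−0.16·0.2867) = 17.27·0.9552 = 16.49 mg/L.

16.5 mg/L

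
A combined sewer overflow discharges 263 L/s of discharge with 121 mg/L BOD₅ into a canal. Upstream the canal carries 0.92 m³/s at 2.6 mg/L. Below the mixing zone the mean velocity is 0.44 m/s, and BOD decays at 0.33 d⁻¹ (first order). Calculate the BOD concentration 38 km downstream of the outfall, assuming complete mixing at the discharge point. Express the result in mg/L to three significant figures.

263 L/s = 0.263 m³/s.
After complete mixing, C₀ = (0.263·121 + 0.92·2.6) / 1.183 = 28.92 mg/L.
Travel time t = 3.8e+04 m / 0.44 m/s = 8.636e+04 s = 0.9996 d.
C = 28.92·exp(−0.33·0.9996) = 28.92·0.719 = 20.8 mg/L.

20.8 mg/L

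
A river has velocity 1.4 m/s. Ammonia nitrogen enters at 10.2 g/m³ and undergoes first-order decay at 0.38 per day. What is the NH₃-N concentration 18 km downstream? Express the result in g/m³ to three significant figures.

Travel time t = 18 km / 1.4 m/s = 1.8e+04/1.4 = 1.286e+04 s = 0.1488 d.
First-order decay: C = 10.2·exp(−0.38·0.1488) = 10.2·0.945 = 9.639 g/m³.

9.64 g/m³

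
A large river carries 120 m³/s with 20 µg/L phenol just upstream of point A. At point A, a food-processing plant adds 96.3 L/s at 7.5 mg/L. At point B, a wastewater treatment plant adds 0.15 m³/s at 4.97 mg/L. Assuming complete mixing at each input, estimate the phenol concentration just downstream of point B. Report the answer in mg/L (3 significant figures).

20 µg/L = 0.02 mg/L.
96.3 L/s = 0.0963 m³/s.
After input A: C = (120·0.02 + 0.0963·7.5) / 120.1 = 0.026 mg/L.
After input B: C = (120.1·0.026 + 0.15·4.97) / 120.2 = 0.03217 mg/L.

0.0322 mg/L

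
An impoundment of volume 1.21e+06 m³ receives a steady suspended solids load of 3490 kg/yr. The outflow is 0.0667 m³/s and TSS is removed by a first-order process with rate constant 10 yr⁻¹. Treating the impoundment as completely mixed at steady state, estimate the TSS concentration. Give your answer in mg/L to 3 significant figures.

Outflow Q = 0.0667 m³/s × 3.156e+07 s/yr = 2.105e+06 m³/yr.
Steady-state CSTR mass balance: W = Q·C + k·V·C, so C = W/(Q + kV).
Q + kV = 2.105e+06 + 10·1.21e+06 = 1.42e+07 m³/yr.
C = 3490/1.42e+07 = 0.0002457 kg/m³ = 0.2457 mg/L.

0.246 mg/L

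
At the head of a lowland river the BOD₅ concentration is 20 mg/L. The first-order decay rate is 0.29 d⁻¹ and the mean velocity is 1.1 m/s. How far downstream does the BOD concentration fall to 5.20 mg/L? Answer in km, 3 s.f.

441 km

From C = C₀·e^(−kt), t = ln(C₀/C)/k = ln(20/5.20)/0.29 = 1.347/0.29 = 4.645 d.
Distance = v·t = 1.1 m/s × 4.013e+05 s = 4.415e+05 m = 441.5 km.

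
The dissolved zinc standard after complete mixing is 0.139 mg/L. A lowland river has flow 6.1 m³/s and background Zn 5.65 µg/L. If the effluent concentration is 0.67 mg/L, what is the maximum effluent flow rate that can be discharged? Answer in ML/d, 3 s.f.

5.65 µg/L = 0.00565 mg/L.
Mass balance at complete mixing: C_std·(Q_w + Q_r) = Q_w·C_e + Q_r·C_b.
Rearranging, Q_w = Q_r·(C_std − C_b)/(C_e − C_std) = 6.1·(0.139 − 0.00565) / (0.67 − 0.139) = 1.532 m³/s.
= 132.4 ML/d.

132 ML/d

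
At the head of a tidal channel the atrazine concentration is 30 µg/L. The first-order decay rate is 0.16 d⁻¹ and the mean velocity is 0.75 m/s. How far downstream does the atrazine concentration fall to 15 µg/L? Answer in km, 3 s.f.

From C = C₀·e^(−kt), t = ln(C₀/C)/k = ln(30/15)/0.16 = 0.6931/0.16 = 4.332 d.
Distance = v·t = 0.75 m/s × 3.743e+05 s = 2.807e+05 m = 280.7 km.

281 km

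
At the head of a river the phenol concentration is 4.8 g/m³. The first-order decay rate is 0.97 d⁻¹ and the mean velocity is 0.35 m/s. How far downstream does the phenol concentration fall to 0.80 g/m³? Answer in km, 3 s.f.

55.9 km

From C = C₀·e^(−kt), t = ln(C₀/C)/k = ln(4.8/0.80)/0.97 = 1.792/0.97 = 1.847 d.
Distance = v·t = 0.35 m/s × 1.596e+05 s = 5.586e+04 m = 55.86 km.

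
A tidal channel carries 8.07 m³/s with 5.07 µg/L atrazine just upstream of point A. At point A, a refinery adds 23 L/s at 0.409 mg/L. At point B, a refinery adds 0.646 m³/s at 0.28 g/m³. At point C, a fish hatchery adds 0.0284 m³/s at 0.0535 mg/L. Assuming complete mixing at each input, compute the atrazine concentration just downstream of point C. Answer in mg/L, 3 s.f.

0.0265 mg/L

5.07 µg/L = 0.00507 mg/L.
23 L/s = 0.023 m³/s.
After input A: C = (8.07·0.00507 + 0.023·0.409) / 8.093 = 0.006218 mg/L.
After input B: C = (8.093·0.006218 + 0.646·0.28) / 8.739 = 0.02646 mg/L.
After input C: C = (8.739·0.02646 + 0.0284·0.0535) / 8.767 = 0.02654 mg/L.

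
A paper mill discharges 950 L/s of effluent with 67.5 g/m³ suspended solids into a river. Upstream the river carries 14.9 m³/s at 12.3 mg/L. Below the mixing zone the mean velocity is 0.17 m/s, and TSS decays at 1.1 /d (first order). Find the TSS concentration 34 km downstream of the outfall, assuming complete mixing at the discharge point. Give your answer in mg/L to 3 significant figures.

950 L/s = 0.95 m³/s.
After complete mixing, C₀ = (0.95·67.5 + 14.9·12.3) / 15.85 = 15.61 mg/L.
Travel time t = 3.4e+04 m / 0.17 m/s = 2e+05 s = 2.315 d.
C = 15.61·exp(−1.1·2.315) = 15.61·0.07837 = 1.223 mg/L.

1.22 mg/L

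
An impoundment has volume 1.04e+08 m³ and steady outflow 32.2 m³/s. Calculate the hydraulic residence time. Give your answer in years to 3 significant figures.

Q = 32.2 m³/s × 3.156e+07 s/yr = 1.016e+09 m³/yr.
Hydraulic residence time τ = V/Q = 1.04e+08/1.016e+09 = 0.1023 yr.

0.102 yr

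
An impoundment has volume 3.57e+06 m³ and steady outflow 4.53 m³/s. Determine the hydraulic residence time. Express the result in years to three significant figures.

Q = 4.53 m³/s × 3.156e+07 s/yr = 1.43e+08 m³/yr.
Hydraulic residence time τ = V/Q = 3.57e+06/1.43e+08 = 0.02497 yr.

0.0250 yr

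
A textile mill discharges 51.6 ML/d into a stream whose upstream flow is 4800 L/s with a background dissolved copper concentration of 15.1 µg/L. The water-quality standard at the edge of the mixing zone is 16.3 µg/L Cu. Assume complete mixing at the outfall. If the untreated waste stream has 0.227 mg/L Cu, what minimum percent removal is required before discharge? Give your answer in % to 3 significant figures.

51.6 ML/d = 0.5972 m³/s.
4800 L/s = 4.8 m³/s.
15.1 µg/L = 0.0151 mg/L.
16.3 µg/L = 0.0163 mg/L.
Mass balance: 0.0163·5.397 = 0.5972·Cₑ + 4.8·0.0151.
Cₑ = (0.08797 − 0.07248) / 0.5972 = 0.02594 mg/L.
Required removal = 1 − 0.02594/0.227 = 88.57 %.

88.6 %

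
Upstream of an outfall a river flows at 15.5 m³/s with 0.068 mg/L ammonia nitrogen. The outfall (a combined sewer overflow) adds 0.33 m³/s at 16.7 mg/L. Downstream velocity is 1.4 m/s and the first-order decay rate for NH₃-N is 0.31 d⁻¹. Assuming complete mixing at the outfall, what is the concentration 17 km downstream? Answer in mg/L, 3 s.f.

After complete mixing, C₀ = (0.33·16.7 + 15.5·0.068) / 15.83 = 0.4147 mg/L.
Travel time t = 1.7e+04 m / 1.4 m/s = 1.214e+04 s = 0.1405 d.
C = 0.4147·exp(−0.31·0.1405) = 0.4147·0.9574 = 0.397 mg/L.

0.397 mg/L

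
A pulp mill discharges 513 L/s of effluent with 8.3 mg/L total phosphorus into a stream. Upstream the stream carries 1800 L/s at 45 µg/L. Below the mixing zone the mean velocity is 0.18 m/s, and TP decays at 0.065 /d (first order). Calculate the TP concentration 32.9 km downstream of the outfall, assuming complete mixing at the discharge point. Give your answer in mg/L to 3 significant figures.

513 L/s = 0.513 m³/s.
1800 L/s = 1.8 m³/s.
45 µg/L = 0.045 mg/L.
After complete mixing, C₀ = (0.513·8.3 + 1.8·0.045) / 2.313 = 1.876 mg/L.
Travel time t = 3.29e+04 m / 0.18 m/s = 1.828e+05 s = 2.115 d.
C = 1.876·exp(−0.065·2.115) = 1.876·0.8715 = 1.635 mg/L.

1.63 mg/L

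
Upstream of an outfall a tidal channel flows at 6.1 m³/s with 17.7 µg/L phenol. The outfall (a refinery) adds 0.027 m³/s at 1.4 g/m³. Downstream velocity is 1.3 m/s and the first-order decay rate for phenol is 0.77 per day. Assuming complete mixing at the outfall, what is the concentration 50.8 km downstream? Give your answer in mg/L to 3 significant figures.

17.7 µg/L = 0.0177 mg/L.
After complete mixing, C₀ = (0.027·1.4 + 6.1·0.0177) / 6.127 = 0.02379 mg/L.
Travel time t = 5.08e+04 m / 1.3 m/s = 3.908e+04 s = 0.4523 d.
C = 0.02379·exp(−0.77·0.4523) = 0.02379·0.7059 = 0.01679 mg/L.

0.0168 mg/L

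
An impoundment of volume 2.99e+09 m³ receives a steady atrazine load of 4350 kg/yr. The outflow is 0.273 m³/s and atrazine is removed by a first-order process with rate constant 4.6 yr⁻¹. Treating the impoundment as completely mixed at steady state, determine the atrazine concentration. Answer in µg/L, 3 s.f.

Outflow Q = 0.273 m³/s × 3.156e+07 s/yr = 8.615e+06 m³/yr.
Steady-state CSTR mass balance: W = Q·C + k·V·C, so C = W/(Q + kV).
Q + kV = 8.615e+06 + 4.6·2.99e+09 = 1.376e+10 m³/yr.
C = 4350/1.376e+10 = 3.161e-07 kg/m³ = 0.0003161 mg/L = 0.3161 µg/L.

0.316 µg/L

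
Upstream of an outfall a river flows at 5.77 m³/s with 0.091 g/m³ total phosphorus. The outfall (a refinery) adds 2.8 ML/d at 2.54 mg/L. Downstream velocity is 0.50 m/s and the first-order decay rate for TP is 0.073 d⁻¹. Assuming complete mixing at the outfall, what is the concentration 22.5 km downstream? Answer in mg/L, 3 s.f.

0.101 mg/L

2.8 ML/d = 0.03241 m³/s.
After complete mixing, C₀ = (0.03241·2.54 + 5.77·0.091) / 5.802 = 0.1047 mg/L.
Travel time t = 2.25e+04 m / 0.50 m/s = 4.5e+04 s = 0.5208 d.
C = 0.1047·exp(−0.073·0.5208) = 0.1047·0.9627 = 0.1008 mg/L.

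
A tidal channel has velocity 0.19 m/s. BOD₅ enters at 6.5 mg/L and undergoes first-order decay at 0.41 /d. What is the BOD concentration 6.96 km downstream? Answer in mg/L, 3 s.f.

5.46 mg/L

Travel time t = 6.96 km / 0.19 m/s = 6960/0.19 = 3.663e+04 s = 0.424 d.
First-order decay: C = 6.5·exp(−0.41·0.424) = 6.5·0.8404 = 5.463 mg/L.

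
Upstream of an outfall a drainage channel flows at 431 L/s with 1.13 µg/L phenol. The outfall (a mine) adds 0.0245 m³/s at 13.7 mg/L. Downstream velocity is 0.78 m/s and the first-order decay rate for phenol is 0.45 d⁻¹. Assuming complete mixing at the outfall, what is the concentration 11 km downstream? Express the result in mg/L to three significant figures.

431 L/s = 0.431 m³/s.
1.13 µg/L = 0.00113 mg/L.
After complete mixing, C₀ = (0.0245·13.7 + 0.431·0.00113) / 0.4555 = 0.738 mg/L.
Travel time t = 1.1e+04 m / 0.78 m/s = 1.41e+04 s = 0.1632 d.
C = 0.738·exp(−0.45·0.1632) = 0.738·0.9292 = 0.6857 mg/L.

0.686 mg/L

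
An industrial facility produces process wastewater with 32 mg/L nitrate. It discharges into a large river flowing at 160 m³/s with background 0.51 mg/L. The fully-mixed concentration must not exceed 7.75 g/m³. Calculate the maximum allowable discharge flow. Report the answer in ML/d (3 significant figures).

Mass balance at complete mixing: C_std·(Q_w + Q_r) = Q_w·C_e + Q_r·C_b.
Rearranging, Q_w = Q_r·(C_std − C_b)/(C_e − C_std) = 160·(7.75 − 0.51) / (32 − 7.75) = 47.77 m³/s.
= 4127 ML/d.

4130 ML/d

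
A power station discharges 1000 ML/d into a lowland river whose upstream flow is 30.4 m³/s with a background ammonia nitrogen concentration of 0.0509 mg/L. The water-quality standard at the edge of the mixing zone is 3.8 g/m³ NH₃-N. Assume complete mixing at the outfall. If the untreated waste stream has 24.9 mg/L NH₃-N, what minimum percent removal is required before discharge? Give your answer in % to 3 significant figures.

1000 ML/d = 11.57 m³/s.
Mass balance: 3.8·41.97 = 11.57·Cₑ + 30.4·0.0509.
Cₑ = (159.5 − 1.547) / 11.57 = 13.65 mg/L.
Required removal = 1 − 13.65/24.9 = 45.19 %.

45.2 %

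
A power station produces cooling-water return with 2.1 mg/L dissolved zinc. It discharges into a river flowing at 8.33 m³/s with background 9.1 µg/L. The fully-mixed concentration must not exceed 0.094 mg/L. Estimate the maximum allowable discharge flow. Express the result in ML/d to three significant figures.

9.1 µg/L = 0.0091 mg/L.
Mass balance at complete mixing: C_std·(Q_w + Q_r) = Q_w·C_e + Q_r·C_b.
Rearranging, Q_w = Q_r·(C_std − C_b)/(C_e − C_std) = 8.33·(0.094 − 0.0091) / (2.1 − 0.094) = 0.3526 m³/s.
= 30.46 ML/d.

30.5 ML/d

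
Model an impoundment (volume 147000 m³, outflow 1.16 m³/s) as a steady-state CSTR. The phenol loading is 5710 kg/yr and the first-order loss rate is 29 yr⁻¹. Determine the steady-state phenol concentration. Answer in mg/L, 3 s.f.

0.140 mg/L

Outflow Q = 1.16 m³/s × 3.156e+07 s/yr = 3.661e+07 m³/yr.
Steady-state CSTR mass balance: W = Q·C + k·V·C, so C = W/(Q + kV).
Q + kV = 3.661e+07 + 29·147000 = 4.087e+07 m³/yr.
C = 5710/4.087e+07 = 0.0001397 kg/m³ = 0.1397 mg/L.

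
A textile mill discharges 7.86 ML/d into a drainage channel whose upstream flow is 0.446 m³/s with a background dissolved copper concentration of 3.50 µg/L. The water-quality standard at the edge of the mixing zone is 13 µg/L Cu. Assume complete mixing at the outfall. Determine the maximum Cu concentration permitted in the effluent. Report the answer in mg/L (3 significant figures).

0.0596 mg/L

7.86 ML/d = 0.09097 m³/s.
3.50 µg/L = 0.0035 mg/L.
13 µg/L = 0.013 mg/L.
Mass balance: 0.013·0.537 = 0.09097·Cₑ + 0.446·0.0035.
Cₑ = (0.006981 − 0.001561) / 0.09097 = 0.05957 mg/L.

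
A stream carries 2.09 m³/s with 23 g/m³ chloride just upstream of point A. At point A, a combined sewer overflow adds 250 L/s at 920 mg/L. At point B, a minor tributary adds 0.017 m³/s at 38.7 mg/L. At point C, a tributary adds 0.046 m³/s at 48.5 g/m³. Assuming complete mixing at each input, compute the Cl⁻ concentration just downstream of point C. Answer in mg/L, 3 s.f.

250 L/s = 0.25 m³/s.
After input A: C = (2.09·23 + 0.25·920) / 2.34 = 118.8 mg/L.
After input B: C = (2.34·118.8 + 0.017·38.7) / 2.357 = 118.3 mg/L.
After input C: C = (2.357·118.3 + 0.046·48.5) / 2.403 = 116.9 mg/L.

117 mg/L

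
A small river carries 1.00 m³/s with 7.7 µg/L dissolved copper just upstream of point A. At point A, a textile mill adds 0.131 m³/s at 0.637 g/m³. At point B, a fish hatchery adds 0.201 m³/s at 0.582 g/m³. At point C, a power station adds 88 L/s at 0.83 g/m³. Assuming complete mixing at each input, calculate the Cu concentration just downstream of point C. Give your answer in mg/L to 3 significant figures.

7.7 µg/L = 0.0077 mg/L.
After input A: C = (1·0.0077 + 0.131·0.637) / 1.131 = 0.08059 mg/L.
After input B: C = (1.131·0.08059 + 0.201·0.582) / 1.332 = 0.1563 mg/L.
88 L/s = 0.088 m³/s.
After input C: C = (1.332·0.1563 + 0.088·0.83) / 1.42 = 0.198 mg/L.

0.198 mg/L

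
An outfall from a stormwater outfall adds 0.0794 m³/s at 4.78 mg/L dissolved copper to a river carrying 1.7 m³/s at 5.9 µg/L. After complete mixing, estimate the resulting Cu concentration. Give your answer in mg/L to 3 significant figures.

5.9 µg/L = 0.0059 mg/L.
Conservation of mass across the mixing zone: C = (0.0794·4.78 + 1.7·0.0059) / (0.0794 + 1.7) = 0.3896/1.779 = 0.2189 mg/L.

0.219 mg/L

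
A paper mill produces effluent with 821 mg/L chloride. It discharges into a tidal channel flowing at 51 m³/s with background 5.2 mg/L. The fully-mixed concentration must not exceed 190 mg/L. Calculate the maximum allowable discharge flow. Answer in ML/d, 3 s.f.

Mass balance at complete mixing: C_std·(Q_w + Q_r) = Q_w·C_e + Q_r·C_b.
Rearranging, Q_w = Q_r·(C_std − C_b)/(C_e − C_std) = 51·(190 − 5.2) / (821 − 190) = 14.94 m³/s.
= 1290 ML/d.

1290 ML/d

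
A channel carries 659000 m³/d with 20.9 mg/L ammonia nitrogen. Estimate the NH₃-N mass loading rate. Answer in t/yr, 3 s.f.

5030 t/yr

659000 m³/d = 7.627 m³/s.
Mass flux = Q·C = 7.627 m³/s × 20.9 g/m³ = 159.4 g/s.
= 159.4 g/s × 31.56 = 5031 t/yr.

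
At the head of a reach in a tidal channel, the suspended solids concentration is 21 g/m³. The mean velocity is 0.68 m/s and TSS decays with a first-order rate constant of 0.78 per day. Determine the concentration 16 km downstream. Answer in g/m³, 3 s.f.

Travel time t = 16 km / 0.68 m/s = 1.6e+04/0.68 = 2.353e+04 s = 0.2723 d.
First-order decay: C = 21·exp(−0.78·0.2723) = 21·0.8086 = 16.98 g/m³.

17.0 g/m³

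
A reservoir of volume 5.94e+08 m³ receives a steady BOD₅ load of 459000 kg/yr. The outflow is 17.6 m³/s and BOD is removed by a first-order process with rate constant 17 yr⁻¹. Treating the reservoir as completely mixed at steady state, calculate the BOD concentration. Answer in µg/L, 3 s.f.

Outflow Q = 17.6 m³/s × 3.156e+07 s/yr = 5.554e+08 m³/yr.
Steady-state CSTR mass balance: W = Q·C + k·V·C, so C = W/(Q + kV).
Q + kV = 5.554e+08 + 17·5.94e+08 = 1.065e+10 m³/yr.
C = 459000/1.065e+10 = 4.308e-05 kg/m³ = 0.04308 mg/L = 43.08 µg/L.

43.1 µg/L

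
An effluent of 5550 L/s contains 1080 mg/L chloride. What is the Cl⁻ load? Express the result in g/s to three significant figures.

5990 g/s

5550 L/s = 5.55 m³/s.
Mass flux = Q·C = 5.55 m³/s × 1080 g/m³ = 5994 g/s.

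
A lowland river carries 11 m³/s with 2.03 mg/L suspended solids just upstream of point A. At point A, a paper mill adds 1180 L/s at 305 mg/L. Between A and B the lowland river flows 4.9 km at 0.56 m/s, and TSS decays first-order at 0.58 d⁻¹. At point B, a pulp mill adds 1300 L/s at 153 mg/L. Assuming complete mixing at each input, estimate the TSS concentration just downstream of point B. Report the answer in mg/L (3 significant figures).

41.5 mg/L

1180 L/s = 1.18 m³/s.
After input A: C = (11·2.03 + 1.18·305) / 12.18 = 31.38 mg/L.
Over the 4.9 km reach to input B (t = 8750 s = 0.1013 d), decay gives C = 31.38·exp(−0.58·0.1013) = 29.59 mg/L.
1300 L/s = 1.3 m³/s.
After input B: C = (12.18·29.59 + 1.3·153) / 13.48 = 41.49 mg/L.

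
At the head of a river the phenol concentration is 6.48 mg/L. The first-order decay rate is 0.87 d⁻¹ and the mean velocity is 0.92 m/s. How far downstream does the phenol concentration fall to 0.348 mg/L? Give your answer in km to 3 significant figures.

From C = C₀·e^(−kt), t = ln(C₀/C)/k = ln(6.48/0.348)/0.87 = 2.924/0.87 = 3.361 d.
Distance = v·t = 0.92 m/s × 2.904e+05 s = 2.672e+05 m = 267.2 km.

267 km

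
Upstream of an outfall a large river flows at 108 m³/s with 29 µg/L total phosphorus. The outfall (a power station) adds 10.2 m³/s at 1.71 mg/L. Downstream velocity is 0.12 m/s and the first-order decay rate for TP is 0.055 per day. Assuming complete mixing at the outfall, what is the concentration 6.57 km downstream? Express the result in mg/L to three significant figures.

0.168 mg/L

29 µg/L = 0.029 mg/L.
After complete mixing, C₀ = (10.2·1.71 + 108·0.029) / 118.2 = 0.1741 mg/L.
Travel time t = 6570 m / 0.12 m/s = 5.475e+04 s = 0.6337 d.
C = 0.1741·exp(−0.055·0.6337) = 0.1741·0.9657 = 0.1681 mg/L.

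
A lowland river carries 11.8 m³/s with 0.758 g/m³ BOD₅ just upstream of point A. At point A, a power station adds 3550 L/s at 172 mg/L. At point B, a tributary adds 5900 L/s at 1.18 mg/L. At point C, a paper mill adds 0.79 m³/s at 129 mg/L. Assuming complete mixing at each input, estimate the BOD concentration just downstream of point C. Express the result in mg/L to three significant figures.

33.0 mg/L

3550 L/s = 3.55 m³/s.
After input A: C = (11.8·0.758 + 3.55·172) / 15.35 = 40.36 mg/L.
5900 L/s = 5.9 m³/s.
After input B: C = (15.35·40.36 + 5.9·1.18) / 21.25 = 29.48 mg/L.
After input C: C = (21.25·29.48 + 0.79·129) / 22.04 = 33.05 mg/L.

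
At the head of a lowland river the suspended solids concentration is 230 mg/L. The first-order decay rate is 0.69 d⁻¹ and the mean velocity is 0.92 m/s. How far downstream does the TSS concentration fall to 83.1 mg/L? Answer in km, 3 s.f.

From C = C₀·e^(−kt), t = ln(C₀/C)/k = ln(230/83.1)/0.69 = 1.018/0.69 = 1.475 d.
Distance = v·t = 0.92 m/s × 1.275e+05 s = 1.173e+05 m = 117.3 km.

117 km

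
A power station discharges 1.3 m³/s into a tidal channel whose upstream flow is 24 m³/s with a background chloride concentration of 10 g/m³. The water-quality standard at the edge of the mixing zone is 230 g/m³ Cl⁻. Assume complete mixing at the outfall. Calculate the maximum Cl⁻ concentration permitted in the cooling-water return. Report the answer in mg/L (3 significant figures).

4290 mg/L

Mass balance: 230·25.3 = 1.3·Cₑ + 24·10.
Cₑ = (5819 − 240) / 1.3 = 4292 mg/L.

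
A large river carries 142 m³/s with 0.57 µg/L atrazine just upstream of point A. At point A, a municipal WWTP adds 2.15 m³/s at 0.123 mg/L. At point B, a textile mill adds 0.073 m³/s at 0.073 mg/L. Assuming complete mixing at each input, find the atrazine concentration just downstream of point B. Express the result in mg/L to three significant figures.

0.00243 mg/L

0.57 µg/L = 0.00057 mg/L.
After input A: C = (142·0.00057 + 2.15·0.123) / 144.2 = 0.002396 mg/L.
After input B: C = (144.2·0.002396 + 0.073·0.073) / 144.2 = 0.002432 mg/L.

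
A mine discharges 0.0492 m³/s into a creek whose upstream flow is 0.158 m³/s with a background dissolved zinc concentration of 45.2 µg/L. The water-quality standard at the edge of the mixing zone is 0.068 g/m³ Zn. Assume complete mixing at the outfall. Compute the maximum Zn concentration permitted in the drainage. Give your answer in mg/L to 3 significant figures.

0.141 mg/L

45.2 µg/L = 0.0452 mg/L.
Mass balance: 0.068·0.2072 = 0.0492·Cₑ + 0.158·0.0452.
Cₑ = (0.01409 − 0.007142) / 0.0492 = 0.1412 mg/L.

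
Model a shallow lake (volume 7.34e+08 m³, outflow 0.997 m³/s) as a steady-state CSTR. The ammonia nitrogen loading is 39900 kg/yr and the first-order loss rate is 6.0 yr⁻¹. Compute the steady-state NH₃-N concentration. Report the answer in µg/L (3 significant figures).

9.00 µg/L

Outflow Q = 0.997 m³/s × 3.156e+07 s/yr = 3.146e+07 m³/yr.
Steady-state CSTR mass balance: W = Q·C + k·V·C, so C = W/(Q + kV).
Q + kV = 3.146e+07 + 6.0·7.34e+08 = 4.435e+09 m³/yr.
C = 39900/4.435e+09 = 8.996e-06 kg/m³ = 0.008996 mg/L = 8.996 µg/L.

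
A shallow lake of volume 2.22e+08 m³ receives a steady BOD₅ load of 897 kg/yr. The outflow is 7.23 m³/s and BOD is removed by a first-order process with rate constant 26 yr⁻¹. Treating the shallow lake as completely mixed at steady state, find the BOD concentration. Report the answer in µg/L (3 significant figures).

0.149 µg/L

Outflow Q = 7.23 m³/s × 3.156e+07 s/yr = 2.282e+08 m³/yr.
Steady-state CSTR mass balance: W = Q·C + k·V·C, so C = W/(Q + kV).
Q + kV = 2.282e+08 + 26·2.22e+08 = 6e+09 m³/yr.
C = 897/6e+09 = 1.495e-07 kg/m³ = 0.0001495 mg/L = 0.1495 µg/L.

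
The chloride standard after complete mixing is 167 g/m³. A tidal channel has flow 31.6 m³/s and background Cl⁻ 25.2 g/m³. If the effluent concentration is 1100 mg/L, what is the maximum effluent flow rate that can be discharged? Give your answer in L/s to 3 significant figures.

Mass balance at complete mixing: C_std·(Q_w + Q_r) = Q_w·C_e + Q_r·C_b.
Rearranging, Q_w = Q_r·(C_std − C_b)/(C_e − C_std) = 31.6·(167 − 25.2) / (1100 − 167) = 4.803 m³/s.
= 4803 L/s.

4800 L/s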